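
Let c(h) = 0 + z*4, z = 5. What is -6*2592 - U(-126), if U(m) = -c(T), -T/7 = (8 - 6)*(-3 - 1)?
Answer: -15532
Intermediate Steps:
T = 56 (T = -7*(8 - 6)*(-3 - 1) = -14*(-4) = -7*(-8) = 56)
c(h) = 20 (c(h) = 0 + 5*4 = 0 + 20 = 20)
U(m) = -20 (U(m) = -1*20 = -20)
-6*2592 - U(-126) = -6*2592 - 1*(-20) = -15552 + 20 = -15532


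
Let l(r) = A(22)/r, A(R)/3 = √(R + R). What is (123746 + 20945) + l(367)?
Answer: 144691 + 6*√11/367 ≈ 1.4469e+5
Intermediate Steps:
A(R) = 3*√2*√R (A(R) = 3*√(R + R) = 3*√(2*R) = 3*(√2*√R) = 3*√2*√R)
l(r) = 6*√11/r (l(r) = (3*√2*√22)/r = (6*√11)/r = 6*√11/r)
(123746 + 20945) + l(367) = (123746 + 20945) + 6*√11/367 = 144691 + 6*√11*(1/367) = 144691 + 6*√11/367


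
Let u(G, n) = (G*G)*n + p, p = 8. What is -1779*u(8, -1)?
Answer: 99624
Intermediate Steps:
u(G, n) = 8 + n*G**2 (u(G, n) = (G*G)*n + 8 = G**2*n + 8 = n*G**2 + 8 = 8 + n*G**2)
-1779*u(8, -1) = -1779*(8 - 1*8**2) = -1779*(8 - 1*64) = -1779*(8 - 64) = -1779*(-56) = 99624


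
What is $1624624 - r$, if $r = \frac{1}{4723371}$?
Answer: $\frac{7673701887503}{4723371} \approx 1.6246 \cdot 10^{6}$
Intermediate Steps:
$r = \frac{1}{4723371} \approx 2.1171 \cdot 10^{-7}$
$1624624 - r = 1624624 - \frac{1}{4723371} = \frac{7673701887503}{4723371}$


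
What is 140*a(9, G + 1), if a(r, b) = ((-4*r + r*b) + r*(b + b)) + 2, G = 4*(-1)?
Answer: -16100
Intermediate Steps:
G = -4
a(r, b) = 2 - 4*r + 3*b*r (a(r, b) = ((-4*r + b*r) + r*(2*b)) + 2 = ((-4*r + b*r) + 2*b*r) + 2 = (-4*r + 3*b*r) + 2 = 2 - 4*r + 3*b*r)
140*a(9, G + 1) = 140*(2 - 4*9 + 3*(-4 + 1)*9) = 140*(2 - 36 + 3*(-3)*9) = 140*(2 - 36 - 81) = 140*(-115) = -16100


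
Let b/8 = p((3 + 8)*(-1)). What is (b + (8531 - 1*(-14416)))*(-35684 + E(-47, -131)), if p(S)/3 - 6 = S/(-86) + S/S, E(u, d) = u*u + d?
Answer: -33406951662/43 ≈ -7.7691e+8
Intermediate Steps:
E(u, d) = d + u² (E(u, d) = u² + d = d + u²)
p(S) = 21 - 3*S/86 (p(S) = 18 + 3*(S/(-86) + S/S) = 18 + 3*(S*(-1/86) + 1) = 18 + 3*(-S/86 + 1) = 18 + 3*(1 - S/86) = 18 + (3 - 3*S/86) = 21 - 3*S/86)
b = 7356/43 (b = 8*(21 - 3*(3 + 8)*(-1)/86) = 8*(21 - 33*(-1)/86) = 8*(21 - 3/86*(-11)) = 8*(21 + 33/86) = 8*(1839/86) = 7356/43 ≈ 171.07)
(b + (8531 - 1*(-14416)))*(-35684 + E(-47, -131)) = (7356/43 + (8531 - 1*(-14416)))*(-35684 + (-131 + (-47)²)) = (7356/43 + (8531 + 14416))*(-35684 + (-131 + 2209)) = (7356/43 + 22947)*(-35684 + 2078) = (994077/43)*(-33606) = -33406951662/43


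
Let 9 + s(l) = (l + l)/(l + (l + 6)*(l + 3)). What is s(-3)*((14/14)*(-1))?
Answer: 7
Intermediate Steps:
s(l) = -9 + 2*l/(l + (3 + l)*(6 + l)) (s(l) = -9 + (l + l)/(l + (l + 6)*(l + 3)) = -9 + (2*l)/(l + (6 + l)*(3 + l)) = -9 + (2*l)/(l + (3 + l)*(6 + l)) = -9 + 2*l/(l + (3 + l)*(6 + l)))
s(-3)*((14/14)*(-1)) = ((-162 - 88*(-3) - 9*(-3)**2)/(18 + (-3)**2 + 10*(-3)))*((14/14)*(-1)) = ((-162 + 264 - 9*9)/(18 + 9 - 30))*((14*(1/14))*(-1)) = ((-162 + 264 - 81)/(-3))*(1*(-1)) = -1/3*21*(-1) = -7*(-1) = 7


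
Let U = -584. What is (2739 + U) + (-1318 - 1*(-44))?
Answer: 881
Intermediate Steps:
(2739 + U) + (-1318 - 1*(-44)) = (2739 - 584) + (-1318 - 1*(-44)) = 2155 + (-1318 + 44) = 2155 - 1274 = 881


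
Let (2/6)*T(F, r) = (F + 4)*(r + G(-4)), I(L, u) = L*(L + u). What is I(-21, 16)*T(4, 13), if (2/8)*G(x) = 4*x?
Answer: -128520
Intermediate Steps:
G(x) = 16*x (G(x) = 4*(4*x) = 16*x)
T(F, r) = 3*(-64 + r)*(4 + F) (T(F, r) = 3*((F + 4)*(r + 16*(-4))) = 3*((4 + F)*(r - 64)) = 3*((4 + F)*(-64 + r)) = 3*((-64 + r)*(4 + F)) = 3*(-64 + r)*(4 + F))
I(-21, 16)*T(4, 13) = (-21*(-21 + 16))*(-768 - 192*4 + 12*13 + 3*4*13) = (-21*(-5))*(-768 - 768 + 156 + 156) = 105*(-1224) = -128520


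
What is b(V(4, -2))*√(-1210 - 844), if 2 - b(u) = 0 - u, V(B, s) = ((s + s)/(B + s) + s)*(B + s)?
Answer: -6*I*√2054 ≈ -271.93*I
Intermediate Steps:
V(B, s) = (B + s)*(s + 2*s/(B + s)) (V(B, s) = ((2*s)/(B + s) + s)*(B + s) = (2*s/(B + s) + s)*(B + s) = (s + 2*s/(B + s))*(B + s) = (B + s)*(s + 2*s/(B + s)))
b(u) = 2 + u (b(u) = 2 - (0 - u) = 2 - (-1)*u = 2 + u)
b(V(4, -2))*√(-1210 - 844) = (2 - 2*(2 + 4 - 2))*√(-1210 - 844) = (2 - 2*4)*√(-2054) = (2 - 8)*(I*√2054) = -6*I*√2054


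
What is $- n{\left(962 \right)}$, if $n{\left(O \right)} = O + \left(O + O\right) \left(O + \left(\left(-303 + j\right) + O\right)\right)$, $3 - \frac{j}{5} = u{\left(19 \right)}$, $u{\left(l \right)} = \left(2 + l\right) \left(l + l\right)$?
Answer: $4528134$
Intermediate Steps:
$u{\left(l \right)} = 2 l \left(2 + l\right)$ ($u{\left(l \right)} = \left(2 + l\right) 2 l = 2 l \left(2 + l\right)$)
$j = -3975$ ($j = 15 - 5 \cdot 2 \cdot 19 \left(2 + 19\right) = 15 - 5 \cdot 2 \cdot 19 \cdot 21 = 15 - 3990 = -3975$)
$n{\left(O \right)} = O + 2 O \left(-4278 + 2 O\right)$ ($n{\left(O \right)} = O + \left(O + O\right) \left(O + \left(\left(-303 - 3975\right) + O\right)\right) = O + 2 O \left(O + \left(-4278 + O\right)\right) = O + 2 O \left(-4278 + 2 O\right)$)
$- n{\left(962 \right)} = - 962 \left(-8555 + 4 \cdot 962\right) = - 962 \left(-8555 + 3848\right) = - 962 \left(-4707\right) = \left(-1\right) \left(-4528134\right) = 4528134$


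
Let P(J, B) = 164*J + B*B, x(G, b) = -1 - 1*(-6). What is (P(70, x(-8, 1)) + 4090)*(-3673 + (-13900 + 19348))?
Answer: 27681125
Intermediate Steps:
x(G, b) = 5 (x(G, b) = -1 + 6 = 5)
P(J, B) = B² + 164*J (P(J, B) = 164*J + B² = B² + 164*J)
(P(70, x(-8, 1)) + 4090)*(-3673 + (-13900 + 19348)) = ((5² + 164*70) + 4090)*(-3673 + (-13900 + 19348)) = ((25 + 11480) + 4090)*(-3673 + 5448) = (11505 + 4090)*1775 = 15595*1775 = 27681125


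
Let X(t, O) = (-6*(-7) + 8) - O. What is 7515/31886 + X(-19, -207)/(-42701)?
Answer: 312703313/1361564086 ≈ 0.22966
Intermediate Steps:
X(t, O) = 50 - O (X(t, O) = (42 + 8) - O = 50 - O)
7515/31886 + X(-19, -207)/(-42701) = 7515/31886 + (50 - 1*(-207))/(-42701) = 7515*(1/31886) + (50 + 207)*(-1/42701) = 7515/31886 + 257*(-1/42701) = 7515/31886 - 257/42701 = 312703313/1361564086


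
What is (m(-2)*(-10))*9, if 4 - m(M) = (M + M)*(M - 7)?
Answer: 2880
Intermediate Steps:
m(M) = 4 - 2*M*(-7 + M) (m(M) = 4 - (M + M)*(M - 7) = 4 - 2*M*(-7 + M))
(m(-2)*(-10))*9 = ((4 - 2*(-2)² + 14*(-2))*(-10))*9 = ((4 - 2*4 - 28)*(-10))*9 = ((4 - 8 - 28)*(-10))*9 = -32*(-10)*9 = 320*9 = 2880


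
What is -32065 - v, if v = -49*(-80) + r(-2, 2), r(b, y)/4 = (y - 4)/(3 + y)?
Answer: -179917/5 ≈ -35983.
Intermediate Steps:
r(b, y) = 4*(-4 + y)/(3 + y) (r(b, y) = 4*((y - 4)/(3 + y)) = 4*((-4 + y)/(3 + y)) = 4*(-4 + y)/(3 + y))
v = 19592/5 (v = -49*(-80) + 4*(-4 + 2)/(3 + 2) = 3920 + 4*(-2)/5 = 3920 + 4*(⅕)*(-2) = 3920 - 8/5 = 19592/5 ≈ 3918.4)
-32065 - v = -32065 - 1*19592/5 = -32065 - 19592/5 = -179917/5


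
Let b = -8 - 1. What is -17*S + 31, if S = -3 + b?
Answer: 235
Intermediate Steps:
b = -9
S = -12 (S = -3 - 9 = -12)
-17*S + 31 = -17*(-12) + 31 = 204 + 31 = 235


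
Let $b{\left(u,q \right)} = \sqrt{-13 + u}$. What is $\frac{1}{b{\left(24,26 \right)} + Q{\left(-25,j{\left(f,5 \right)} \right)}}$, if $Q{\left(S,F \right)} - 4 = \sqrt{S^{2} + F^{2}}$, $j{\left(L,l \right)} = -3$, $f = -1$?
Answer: $\frac{1}{4 + \sqrt{11} + \sqrt{634}} \approx 0.030773$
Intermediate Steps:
$Q{\left(S,F \right)} = 4 + \sqrt{F^{2} + S^{2}}$ ($Q{\left(S,F \right)} = 4 + \sqrt{S^{2} + F^{2}} = 4 + \sqrt{F^{2} + S^{2}}$)
$\frac{1}{b{\left(24,26 \right)} + Q{\left(-25,j{\left(f,5 \right)} \right)}} = \frac{1}{\sqrt{-13 + 24} + \left(4 + \sqrt{\left(-3\right)^{2} + \left(-25\right)^{2}}\right)} = \frac{1}{\sqrt{11} + \left(4 + \sqrt{9 + 625}\right)} = \frac{1}{\sqrt{11} + \left(4 + \sqrt{634}\right)} = \frac{1}{4 + \sqrt{11} + \sqrt{634}}$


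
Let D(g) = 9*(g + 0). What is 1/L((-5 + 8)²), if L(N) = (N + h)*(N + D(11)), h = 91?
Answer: 1/10800 ≈ 9.2593e-5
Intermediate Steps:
D(g) = 9*g
L(N) = (91 + N)*(99 + N) (L(N) = (N + 91)*(N + 9*11) = (91 + N)*(N + 99) = (91 + N)*(99 + N))
1/L((-5 + 8)²) = 1/(9009 + ((-5 + 8)²)² + 190*(-5 + 8)²) = 1/(9009 + (3²)² + 190*3²) = 1/(9009 + 9² + 190*9) = 1/(9009 + 81 + 1710) = 1/10800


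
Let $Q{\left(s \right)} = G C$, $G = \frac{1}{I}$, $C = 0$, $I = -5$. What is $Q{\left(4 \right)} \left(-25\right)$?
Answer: $0$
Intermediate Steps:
$G = - \frac{1}{5}$ ($G = \frac{1}{-5} = - \frac{1}{5} \approx -0.2$)
$Q{\left(s \right)} = 0$ ($Q{\left(s \right)} = \left(- \frac{1}{5}\right) 0 = 0$)
$Q{\left(4 \right)} \left(-25\right) = 0 \left(-25\right) = 0$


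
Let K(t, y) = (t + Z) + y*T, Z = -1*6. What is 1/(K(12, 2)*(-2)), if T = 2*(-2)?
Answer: ¼ ≈ 0.25000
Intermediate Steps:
Z = -6
T = -4
K(t, y) = -6 + t - 4*y (K(t, y) = (t - 6) + y*(-4) = (-6 + t) - 4*y = -6 + t - 4*y)
1/(K(12, 2)*(-2)) = 1/((-6 + 12 - 4*2)*(-2)) = 1/((-6 + 12 - 8)*(-2)) = 1/(-2*(-2)) = 1/4 = ¼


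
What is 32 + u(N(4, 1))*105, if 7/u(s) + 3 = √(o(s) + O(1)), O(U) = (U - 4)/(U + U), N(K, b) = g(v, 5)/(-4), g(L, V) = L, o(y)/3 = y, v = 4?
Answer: 2*(-213*I + 16*√2)/(√2 + 2*I) ≈ -131.33 - 115.49*I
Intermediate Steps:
o(y) = 3*y
N(K, b) = -1 (N(K, b) = 4/(-4) = 4*(-¼) = -1)
O(U) = (-4 + U)/(2*U) (O(U) = (-4 + U)/((2*U)) = (-4 + U)*(1/(2*U)) = (-4 + U)/(2*U))
u(s) = 7/(-3 + √(-3/2 + 3*s)) (u(s) = 7/(-3 + √(3*s + (½)*(-4 + 1)/1)) = 7/(-3 + √(3*s + (½)*1*(-3))) = 7/(-3 + √(3*s - 3/2)) = 7/(-3 + √(-3/2 + 3*s)))
32 + u(N(4, 1))*105 = 32 + (14/(-6 + √6*√(-1 + 2*(-1))))*105 = 32 + (14/(-6 + √6*√(-1 - 2)))*105 = 32 + (14/(-6 + √6*√(-3)))*105 = 32 + (14/(-6 + √6*(I*√3)))*105 = 32 + (14/(-6 + 3*I*√2))*105 = 32 + 1470/(-6 + 3*I*√2)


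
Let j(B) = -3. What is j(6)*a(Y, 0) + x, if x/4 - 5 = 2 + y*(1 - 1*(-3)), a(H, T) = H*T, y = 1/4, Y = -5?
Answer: 32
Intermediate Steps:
y = 1/4 ≈ 0.25000
x = 32 (x = 20 + 4*(2 + (1 - 1*(-3))/4) = 20 + 4*(2 + (1 + 3)/4) = 20 + 4*(2 + (1/4)*4) = 20 + 4*(2 + 1) = 20 + 4*3 = 20 + 12 = 32)
j(6)*a(Y, 0) + x = -(-15)*0 + 32 = -3*0 + 32 = 0 + 32 = 32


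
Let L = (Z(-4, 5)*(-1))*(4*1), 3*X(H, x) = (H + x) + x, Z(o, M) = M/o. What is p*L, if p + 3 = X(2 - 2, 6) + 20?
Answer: 105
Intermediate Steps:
X(H, x) = H/3 + 2*x/3 (X(H, x) = ((H + x) + x)/3 = (H + 2*x)/3 = H/3 + 2*x/3)
L = 5 (L = ((5/(-4))*(-1))*(4*1) = ((5*(-¼))*(-1))*4 = -5/4*(-1)*4 = (5/4)*4 = 5)
p = 21 (p = -3 + (((2 - 2)/3 + (⅔)*6) + 20) = -3 + (((⅓)*0 + 4) + 20) = -3 + ((0 + 4) + 20) = -3 + (4 + 20) = -3 + 24 = 21)
p*L = 21*5 = 105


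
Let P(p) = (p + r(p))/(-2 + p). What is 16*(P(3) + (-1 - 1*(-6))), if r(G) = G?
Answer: 176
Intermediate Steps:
P(p) = 2*p/(-2 + p) (P(p) = (p + p)/(-2 + p) = (2*p)/(-2 + p) = 2*p/(-2 + p))
16*(P(3) + (-1 - 1*(-6))) = 16*(2*3/(-2 + 3) + (-1 - 1*(-6))) = 16*(2*3/1 + (-1 + 6)) = 16*(2*3*1 + 5) = 16*(6 + 5) = 16*11 = 176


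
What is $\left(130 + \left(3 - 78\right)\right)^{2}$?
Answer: $3025$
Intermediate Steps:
$\left(130 + \left(3 - 78\right)\right)^{2} = \left(130 - 75\right)^{2} = 55^{2} = 3025$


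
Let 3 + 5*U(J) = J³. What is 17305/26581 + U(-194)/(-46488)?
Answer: 198100542047/6178487640 ≈ 32.063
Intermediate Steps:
U(J) = -⅗ + J³/5
17305/26581 + U(-194)/(-46488) = 17305/26581 + (-⅗ + (⅕)*(-194)³)/(-46488) = 17305*(1/26581) + (-⅗ + (⅕)*(-7301384))*(-1/46488) = 17305/26581 + (-⅗ - 7301384/5)*(-1/46488) = 17305/26581 - 7301387/5*(-1/46488) = 17305/26581 + 7301387/232440 = 198100542047/6178487640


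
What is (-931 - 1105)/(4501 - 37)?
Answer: -509/1116 ≈ -0.45609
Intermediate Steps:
(-931 - 1105)/(4501 - 37) = -2036/4464 = -2036*1/4464 = -509/1116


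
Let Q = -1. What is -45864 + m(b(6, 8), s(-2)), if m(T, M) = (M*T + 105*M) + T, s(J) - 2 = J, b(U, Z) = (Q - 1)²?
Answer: -45860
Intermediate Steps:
b(U, Z) = 4 (b(U, Z) = (-1 - 1)² = (-2)² = 4)
s(J) = 2 + J
m(T, M) = T + 105*M + M*T (m(T, M) = (105*M + M*T) + T = T + 105*M + M*T)
-45864 + m(b(6, 8), s(-2)) = -45864 + (4 + 105*(2 - 2) + (2 - 2)*4) = -45864 + (4 + 105*0 + 0*4) = -45864 + (4 + 0 + 0) = -45864 + 4 = -45860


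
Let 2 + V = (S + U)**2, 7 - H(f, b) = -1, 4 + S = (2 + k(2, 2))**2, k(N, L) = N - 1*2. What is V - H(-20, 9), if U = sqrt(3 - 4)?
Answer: -11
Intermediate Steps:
U = I (U = sqrt(-1) = I ≈ 1.0*I)
k(N, L) = -2 + N (k(N, L) = N - 2 = -2 + N)
S = 0 (S = -4 + (2 + (-2 + 2))**2 = -4 + (2 + 0)**2 = -4 + 2**2 = -4 + 4 = 0)
H(f, b) = 8 (H(f, b) = 7 - 1*(-1) = 7 + 1 = 8)
V = -3 (V = -2 + (0 + I)**2 = -2 + I**2 = -2 - 1 = -3)
V - H(-20, 9) = -3 - 1*8 = -3 - 8 = -11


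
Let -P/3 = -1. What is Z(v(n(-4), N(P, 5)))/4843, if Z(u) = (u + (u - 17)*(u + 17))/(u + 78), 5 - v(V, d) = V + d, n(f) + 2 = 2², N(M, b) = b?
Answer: -287/368068 ≈ -0.00077975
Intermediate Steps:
P = 3 (P = -3*(-1) = 3)
n(f) = 2 (n(f) = -2 + 2² = -2 + 4 = 2)
v(V, d) = 5 - V - d (v(V, d) = 5 - (V + d) = 5 + (-V - d) = 5 - V - d)
Z(u) = (u + (-17 + u)*(17 + u))/(78 + u)
Z(v(n(-4), N(P, 5)))/4843 = ((-289 + (5 - 1*2 - 1*5) + (5 - 1*2 - 1*5)²)/(78 + (5 - 1*2 - 1*5)))/4843 = ((-289 + (5 - 2 - 5) + (5 - 2 - 5)²)/(78 + (5 - 2 - 5)))*(1/4843) = ((-289 - 2 + (-2)²)/(78 - 2))*(1/4843) = ((-289 - 2 + 4)/76)*(1/4843) = ((1/76)*(-287))*(1/4843) = -287/76*1/4843 = -287/368068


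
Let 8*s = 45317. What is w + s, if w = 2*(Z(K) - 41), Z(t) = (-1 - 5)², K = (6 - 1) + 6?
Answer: 45237/8 ≈ 5654.6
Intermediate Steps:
s = 45317/8 (s = (⅛)*45317 = 45317/8 ≈ 5664.6)
K = 11 (K = 5 + 6 = 11)
Z(t) = 36 (Z(t) = (-6)² = 36)
w = -10 (w = 2*(36 - 41) = 2*(-5) = -10)
w + s = -10 + 45317/8 = 45237/8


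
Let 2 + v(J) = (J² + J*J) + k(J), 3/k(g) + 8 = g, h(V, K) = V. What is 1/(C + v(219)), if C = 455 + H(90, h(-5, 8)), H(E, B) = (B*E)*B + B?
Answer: 211/20808823 ≈ 1.0140e-5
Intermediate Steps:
k(g) = 3/(-8 + g)
H(E, B) = B + E*B² (H(E, B) = E*B² + B = B + E*B²)
C = 2700 (C = 455 - 5*(1 - 5*90) = 455 - 5*(1 - 450) = 455 - 5*(-449) = 455 + 2245 = 2700)
v(J) = -2 + 2*J² + 3/(-8 + J) (v(J) = -2 + ((J² + J*J) + 3/(-8 + J)) = -2 + ((J² + J²) + 3/(-8 + J)) = -2 + (2*J² + 3/(-8 + J)) = -2 + 2*J² + 3/(-8 + J))
1/(C + v(219)) = 1/(2700 + (3 + 2*(-1 + 219²)*(-8 + 219))/(-8 + 219)) = 1/(2700 + (3 + 2*(-1 + 47961)*211)/211) = 1/(2700 + (3 + 2*47960*211)/211) = 1/(2700 + (3 + 20239120)/211) = 1/(2700 + (1/211)*20239123) = 1/(2700 + 20239123/211) = 1/(20808823/211) = 211/20808823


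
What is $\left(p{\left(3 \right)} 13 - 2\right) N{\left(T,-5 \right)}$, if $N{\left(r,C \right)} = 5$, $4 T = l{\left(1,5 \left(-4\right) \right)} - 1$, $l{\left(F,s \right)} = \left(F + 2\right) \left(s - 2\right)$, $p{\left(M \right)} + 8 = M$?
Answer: $-335$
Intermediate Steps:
$p{\left(M \right)} = -8 + M$
$l{\left(F,s \right)} = \left(-2 + s\right) \left(2 + F\right)$ ($l{\left(F,s \right)} = \left(2 + F\right) \left(-2 + s\right) = \left(-2 + s\right) \left(2 + F\right)$)
$T = - \frac{67}{4}$ ($T = \frac{\left(-4 - 2 + 2 \cdot 5 \left(-4\right) + 1 \cdot 5 \left(-4\right)\right) - 1}{4} = \frac{\left(-4 - 2 + 2 \left(-20\right) + 1 \left(-20\right)\right) - 1}{4} = \frac{\left(-4 - 2 - 40 - 20\right) - 1}{4} = \frac{-66 - 1}{4} = \frac{1}{4} \left(-67\right) = - \frac{67}{4} \approx -16.75$)
$\left(p{\left(3 \right)} 13 - 2\right) N{\left(T,-5 \right)} = \left(\left(-8 + 3\right) 13 - 2\right) 5 = \left(\left(-5\right) 13 - 2\right) 5 = \left(-65 - 2\right) 5 = \left(-67\right) 5 = -335$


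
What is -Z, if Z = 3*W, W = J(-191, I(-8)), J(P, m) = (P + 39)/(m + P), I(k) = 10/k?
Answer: -1824/769 ≈ -2.3719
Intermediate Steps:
J(P, m) = (39 + P)/(P + m)
W = 608/769 (W = (39 - 191)/(-191 + 10/(-8)) = -152/(-191 + 10*(-⅛)) = -152/(-191 - 5/4) = -152/(-769/4) = -4/769*(-152) = 608/769 ≈ 0.79064)
Z = 1824/769 (Z = 3*(608/769) = 1824/769 ≈ 2.3719)
-Z = -1*1824/769 = -1824/769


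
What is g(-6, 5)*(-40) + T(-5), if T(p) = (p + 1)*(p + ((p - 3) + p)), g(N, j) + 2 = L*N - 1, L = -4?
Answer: -768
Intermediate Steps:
g(N, j) = -3 - 4*N (g(N, j) = -2 + (-4*N - 1) = -2 + (-1 - 4*N) = -3 - 4*N)
T(p) = (1 + p)*(-3 + 3*p) (T(p) = (1 + p)*(p + ((-3 + p) + p)) = (1 + p)*(p + (-3 + 2*p)) = (1 + p)*(-3 + 3*p))
g(-6, 5)*(-40) + T(-5) = (-3 - 4*(-6))*(-40) + (-3 + 3*(-5)**2) = (-3 + 24)*(-40) + (-3 + 3*25) = 21*(-40) + (-3 + 75) = -840 + 72 = -768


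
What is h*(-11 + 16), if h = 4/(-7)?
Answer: -20/7 ≈ -2.8571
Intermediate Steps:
h = -4/7 (h = 4*(-1/7) = -4/7 ≈ -0.57143)
h*(-11 + 16) = -4*(-11 + 16)/7 = -4/7*5 = -20/7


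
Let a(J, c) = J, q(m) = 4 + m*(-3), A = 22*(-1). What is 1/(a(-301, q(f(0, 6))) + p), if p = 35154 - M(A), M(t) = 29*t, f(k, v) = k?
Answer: 1/35491 ≈ 2.8176e-5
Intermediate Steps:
A = -22
q(m) = 4 - 3*m
p = 35792 (p = 35154 - 29*(-22) = 35154 - 1*(-638) = 35154 + 638 = 35792)
1/(a(-301, q(f(0, 6))) + p) = 1/(-301 + 35792) = 1/35491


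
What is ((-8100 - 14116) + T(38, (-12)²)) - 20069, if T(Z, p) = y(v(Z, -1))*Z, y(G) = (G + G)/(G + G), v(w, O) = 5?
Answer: -42247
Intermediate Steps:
y(G) = 1 (y(G) = (2*G)/((2*G)) = (2*G)*(1/(2*G)) = 1)
T(Z, p) = Z (T(Z, p) = 1*Z = Z)
((-8100 - 14116) + T(38, (-12)²)) - 20069 = ((-8100 - 14116) + 38) - 20069 = (-22216 + 38) - 20069 = -22178 - 20069 = -42247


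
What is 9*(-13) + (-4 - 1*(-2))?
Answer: -119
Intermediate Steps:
9*(-13) + (-4 - 1*(-2)) = -117 + (-4 + 2) = -117 - 2 = -119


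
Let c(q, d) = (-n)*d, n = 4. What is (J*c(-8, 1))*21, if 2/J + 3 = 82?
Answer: -168/79 ≈ -2.1266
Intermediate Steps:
c(q, d) = -4*d (c(q, d) = (-1*4)*d = -4*d)
J = 2/79 (J = 2/(-3 + 82) = 2/79 ≈ 0.025316)
(J*c(-8, 1))*21 = (2*(-4*1)/79)*21 = ((2/79)*(-4))*21 = -8/79*21 = -168/79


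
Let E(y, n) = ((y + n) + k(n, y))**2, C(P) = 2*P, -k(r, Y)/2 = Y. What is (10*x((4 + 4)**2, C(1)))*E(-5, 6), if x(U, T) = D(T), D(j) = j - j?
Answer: 0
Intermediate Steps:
k(r, Y) = -2*Y
D(j) = 0
x(U, T) = 0
E(y, n) = (n - y)**2 (E(y, n) = ((y + n) - 2*y)**2 = ((n + y) - 2*y)**2 = (n - y)**2)
(10*x((4 + 4)**2, C(1)))*E(-5, 6) = (10*0)*(6 - 1*(-5))**2 = 0*(6 + 5)**2 = 0*11**2 = 0*121 = 0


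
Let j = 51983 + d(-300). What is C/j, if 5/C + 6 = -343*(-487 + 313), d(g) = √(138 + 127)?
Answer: 259915/161258398264224 - 5*√265/161258398264224 ≈ 1.6113e-9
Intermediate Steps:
d(g) = √265
j = 51983 + √265 ≈ 51999.
C = 5/59676 (C = 5/(-6 - 343*(-487 + 313)) = 5/(-6 - 343*(-174)) = 5/(-6 + 59682) = 5/59676 ≈ 8.3786e-5)
C/j = 5/(59676*(51983 + √265))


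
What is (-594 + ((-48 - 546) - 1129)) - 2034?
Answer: -4351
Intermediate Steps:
(-594 + ((-48 - 546) - 1129)) - 2034 = (-594 + (-594 - 1129)) - 2034 = (-594 - 1723) - 2034 = -2317 - 2034 = -4351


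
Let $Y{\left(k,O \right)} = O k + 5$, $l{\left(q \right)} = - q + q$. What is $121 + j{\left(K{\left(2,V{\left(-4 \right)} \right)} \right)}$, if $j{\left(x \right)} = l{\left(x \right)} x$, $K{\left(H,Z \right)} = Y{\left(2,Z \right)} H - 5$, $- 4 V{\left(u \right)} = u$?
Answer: $121$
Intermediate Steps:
$l{\left(q \right)} = 0$
$Y{\left(k,O \right)} = 5 + O k$
$V{\left(u \right)} = - \frac{u}{4}$
$K{\left(H,Z \right)} = -5 + H \left(5 + 2 Z\right)$ ($K{\left(H,Z \right)} = \left(5 + Z 2\right) H - 5 = \left(5 + 2 Z\right) H - 5 = H \left(5 + 2 Z\right) - 5 = -5 + H \left(5 + 2 Z\right)$)
$j{\left(x \right)} = 0$ ($j{\left(x \right)} = 0 x = 0$)
$121 + j{\left(K{\left(2,V{\left(-4 \right)} \right)} \right)} = 121 + 0 = 121$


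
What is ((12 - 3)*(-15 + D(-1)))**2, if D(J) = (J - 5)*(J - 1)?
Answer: 729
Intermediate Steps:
D(J) = (-1 + J)*(-5 + J) (D(J) = (-5 + J)*(-1 + J) = (-1 + J)*(-5 + J))
((12 - 3)*(-15 + D(-1)))**2 = ((12 - 3)*(-15 + (5 + (-1)**2 - 6*(-1))))**2 = (9*(-15 + (5 + 1 + 6)))**2 = (9*(-15 + 12))**2 = (9*(-3))**2 = (-27)**2 = 729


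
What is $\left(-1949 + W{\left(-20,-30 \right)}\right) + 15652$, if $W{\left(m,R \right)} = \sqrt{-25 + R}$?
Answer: $13703 + i \sqrt{55} \approx 13703.0 + 7.4162 i$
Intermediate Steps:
$\left(-1949 + W{\left(-20,-30 \right)}\right) + 15652 = \left(-1949 + \sqrt{-25 - 30}\right) + 15652 = \left(-1949 + \sqrt{-55}\right) + 15652 = \left(-1949 + i \sqrt{55}\right) + 15652 = 13703 + i \sqrt{55}$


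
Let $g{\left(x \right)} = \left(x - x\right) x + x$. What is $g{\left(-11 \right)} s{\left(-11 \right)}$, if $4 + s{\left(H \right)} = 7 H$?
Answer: $891$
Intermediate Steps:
$g{\left(x \right)} = x$ ($g{\left(x \right)} = 0 x + x = 0 + x = x$)
$s{\left(H \right)} = -4 + 7 H$
$g{\left(-11 \right)} s{\left(-11 \right)} = - 11 \left(-4 + 7 \left(-11\right)\right) = - 11 \left(-4 - 77\right) = \left(-11\right) \left(-81\right) = 891$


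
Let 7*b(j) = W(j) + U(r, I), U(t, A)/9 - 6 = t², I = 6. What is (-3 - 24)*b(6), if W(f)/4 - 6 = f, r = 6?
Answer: -11502/7 ≈ -1643.1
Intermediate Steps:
W(f) = 24 + 4*f
U(t, A) = 54 + 9*t²
b(j) = 402/7 + 4*j/7 (b(j) = ((24 + 4*j) + (54 + 9*6²))/7 = ((24 + 4*j) + (54 + 9*36))/7 = ((24 + 4*j) + (54 + 324))/7 = ((24 + 4*j) + 378)/7 = (402 + 4*j)/7 = 402/7 + 4*j/7)
(-3 - 24)*b(6) = (-3 - 24)*(402/7 + (4/7)*6) = -27*(402/7 + 24/7) = -27*426/7 = -11502/7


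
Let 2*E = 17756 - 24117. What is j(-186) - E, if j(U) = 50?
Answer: 6461/2 ≈ 3230.5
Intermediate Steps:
E = -6361/2 (E = (17756 - 24117)/2 = (½)*(-6361) = -6361/2 ≈ -3180.5)
j(-186) - E = 50 - 1*(-6361/2) = 50 + 6361/2 = 6461/2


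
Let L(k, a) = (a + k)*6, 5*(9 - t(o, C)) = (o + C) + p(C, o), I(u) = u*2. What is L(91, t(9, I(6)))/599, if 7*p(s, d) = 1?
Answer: 20112/20965 ≈ 0.95931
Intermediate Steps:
p(s, d) = ⅐ (p(s, d) = (⅐)*1 = ⅐)
I(u) = 2*u
t(o, C) = 314/35 - C/5 - o/5 (t(o, C) = 9 - ((o + C) + ⅐)/5 = 9 - ((C + o) + ⅐)/5 = 9 - (⅐ + C + o)/5 = 9 + (-1/35 - C/5 - o/5) = 314/35 - C/5 - o/5)
L(k, a) = 6*a + 6*k
L(91, t(9, I(6)))/599 = (6*(314/35 - 2*6/5 - ⅕*9) + 6*91)/599 = (6*(314/35 - ⅕*12 - 9/5) + 546)*(1/599) = (6*(314/35 - 12/5 - 9/5) + 546)*(1/599) = (6*(167/35) + 546)*(1/599) = (1002/35 + 546)*(1/599) = (20112/35)*(1/599) = 20112/20965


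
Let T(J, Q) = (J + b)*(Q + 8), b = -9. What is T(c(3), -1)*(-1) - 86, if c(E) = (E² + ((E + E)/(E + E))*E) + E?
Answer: -128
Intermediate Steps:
c(E) = E² + 2*E (c(E) = (E² + ((2*E)/((2*E)))*E) + E = (E² + ((2*E)*(1/(2*E)))*E) + E = (E² + 1*E) + E = (E² + E) + E = (E + E²) + E = E² + 2*E)
T(J, Q) = (-9 + J)*(8 + Q) (T(J, Q) = (J - 9)*(Q + 8) = (-9 + J)*(8 + Q))
T(c(3), -1)*(-1) - 86 = (-72 - 9*(-1) + 8*(3*(2 + 3)) + (3*(2 + 3))*(-1))*(-1) - 86 = (-72 + 9 + 8*(3*5) + (3*5)*(-1))*(-1) - 86 = (-72 + 9 + 8*15 + 15*(-1))*(-1) - 86 = (-72 + 9 + 120 - 15)*(-1) - 86 = 42*(-1) - 86 = -42 - 86 = -128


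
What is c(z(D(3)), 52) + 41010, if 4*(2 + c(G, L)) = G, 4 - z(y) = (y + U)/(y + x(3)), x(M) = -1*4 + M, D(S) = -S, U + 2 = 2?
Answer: 656141/16 ≈ 41009.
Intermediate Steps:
U = 0 (U = -2 + 2 = 0)
x(M) = -4 + M
z(y) = 4 - y/(-1 + y) (z(y) = 4 - (y + 0)/(y + (-4 + 3)) = 4 - y/(y - 1) = 4 - y/(-1 + y))
c(G, L) = -2 + G/4
c(z(D(3)), 52) + 41010 = (-2 + ((-4 + 3*(-1*3))/(-1 - 1*3))/4) + 41010 = (-2 + ((-4 + 3*(-3))/(-1 - 3))/4) + 41010 = (-2 + ((-4 - 9)/(-4))/4) + 41010 = (-2 + (-¼*(-13))/4) + 41010 = (-2 + (¼)*(13/4)) + 41010 = (-2 + 13/16) + 41010 = -19/16 + 41010 = 656141/16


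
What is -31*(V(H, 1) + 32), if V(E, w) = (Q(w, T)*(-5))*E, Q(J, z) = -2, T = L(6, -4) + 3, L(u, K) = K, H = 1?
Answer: -1302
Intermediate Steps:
T = -1 (T = -4 + 3 = -1)
V(E, w) = 10*E (V(E, w) = (-2*(-5))*E = 10*E)
-31*(V(H, 1) + 32) = -31*(10*1 + 32) = -31*(10 + 32) = -31*42 = -1302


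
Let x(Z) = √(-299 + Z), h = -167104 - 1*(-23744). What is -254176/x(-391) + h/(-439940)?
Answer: 7168/21997 + 127088*I*√690/345 ≈ 0.32586 + 9676.3*I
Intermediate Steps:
h = -143360 (h = -167104 + 23744 = -143360)
-254176/x(-391) + h/(-439940) = -254176/√(-299 - 391) - 143360/(-439940) = -254176*(-I*√690/690) - 143360*(-1/439940) = -254176*(-I*√690/690) + 7168/21997 = -(-127088)*I*√690/345 + 7168/21997 = 127088*I*√690/345 + 7168/21997 = 7168/21997 + 127088*I*√690/345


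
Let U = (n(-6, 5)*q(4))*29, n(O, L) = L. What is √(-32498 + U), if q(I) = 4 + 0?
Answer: I*√31918 ≈ 178.66*I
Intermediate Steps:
q(I) = 4
U = 580 (U = (5*4)*29 = 20*29 = 580)
√(-32498 + U) = √(-32498 + 580) = √(-31918) = I*√31918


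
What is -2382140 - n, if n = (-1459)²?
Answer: -4510821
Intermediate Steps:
n = 2128681
-2382140 - n = -2382140 - 1*2128681 = -2382140 - 2128681 = -4510821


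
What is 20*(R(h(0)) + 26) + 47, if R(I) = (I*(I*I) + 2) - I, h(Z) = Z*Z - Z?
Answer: 607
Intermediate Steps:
h(Z) = Z² - Z
R(I) = 2 + I³ - I (R(I) = (I*I² + 2) - I = (I³ + 2) - I = (2 + I³) - I = 2 + I³ - I)
20*(R(h(0)) + 26) + 47 = 20*((2 + (0*(-1 + 0))³ - 0*(-1 + 0)) + 26) + 47 = 20*((2 + (0*(-1))³ - 0*(-1)) + 26) + 47 = 20*((2 + 0³ - 1*0) + 26) + 47 = 20*((2 + 0 + 0) + 26) + 47 = 20*(2 + 26) + 47 = 20*28 + 47 = 560 + 47 = 607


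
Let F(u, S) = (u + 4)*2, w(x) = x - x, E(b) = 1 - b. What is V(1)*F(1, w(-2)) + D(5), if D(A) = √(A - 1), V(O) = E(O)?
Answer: 2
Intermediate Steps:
w(x) = 0
V(O) = 1 - O
D(A) = √(-1 + A)
F(u, S) = 8 + 2*u (F(u, S) = (4 + u)*2 = 8 + 2*u)
V(1)*F(1, w(-2)) + D(5) = (1 - 1*1)*(8 + 2*1) + √(-1 + 5) = (1 - 1)*(8 + 2) + √4 = 0*10 + 2 = 0 + 2 = 2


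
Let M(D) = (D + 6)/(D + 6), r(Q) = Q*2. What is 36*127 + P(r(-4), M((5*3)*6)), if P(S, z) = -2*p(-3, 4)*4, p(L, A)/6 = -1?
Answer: 4620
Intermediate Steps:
p(L, A) = -6 (p(L, A) = 6*(-1) = -6)
r(Q) = 2*Q
M(D) = 1 (M(D) = (6 + D)/(6 + D) = 1)
P(S, z) = 48 (P(S, z) = -2*(-6)*4 = 12*4 = 48)
36*127 + P(r(-4), M((5*3)*6)) = 36*127 + 48 = 4572 + 48 = 4620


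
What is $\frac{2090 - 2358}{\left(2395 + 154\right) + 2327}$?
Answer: $- \frac{67}{1219} \approx -0.054963$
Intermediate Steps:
$\frac{2090 - 2358}{\left(2395 + 154\right) + 2327} = - \frac{268}{2549 + 2327} = - \frac{268}{4876} = \left(-268\right) \frac{1}{4876} = - \frac{67}{1219}$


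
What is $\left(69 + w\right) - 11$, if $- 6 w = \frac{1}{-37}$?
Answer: $\frac{12877}{222} \approx 58.005$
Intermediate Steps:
$w = \frac{1}{222}$ ($w = - \frac{1}{6 \left(-37\right)} = \left(- \frac{1}{6}\right) \left(- \frac{1}{37}\right) = \frac{1}{222} \approx 0.0045045$)
$\left(69 + w\right) - 11 = \left(69 + \frac{1}{222}\right) - 11 = \frac{15319}{222} - 11 = \frac{12877}{222}$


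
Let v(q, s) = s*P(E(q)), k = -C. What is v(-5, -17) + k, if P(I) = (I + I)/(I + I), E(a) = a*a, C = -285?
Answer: 268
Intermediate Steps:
E(a) = a²
P(I) = 1 (P(I) = (2*I)/((2*I)) = (2*I)*(1/(2*I)) = 1)
k = 285 (k = -1*(-285) = 285)
v(q, s) = s (v(q, s) = s*1 = s)
v(-5, -17) + k = -17 + 285 = 268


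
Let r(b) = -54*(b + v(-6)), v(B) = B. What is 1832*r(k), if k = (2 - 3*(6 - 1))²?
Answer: -16125264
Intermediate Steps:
k = 169 (k = (2 - 3*5)² = (2 - 15)² = (-13)² = 169)
r(b) = 324 - 54*b (r(b) = -54*(b - 6) = -54*(-6 + b) = 324 - 54*b)
1832*r(k) = 1832*(324 - 54*169) = 1832*(324 - 9126) = 1832*(-8802) = -16125264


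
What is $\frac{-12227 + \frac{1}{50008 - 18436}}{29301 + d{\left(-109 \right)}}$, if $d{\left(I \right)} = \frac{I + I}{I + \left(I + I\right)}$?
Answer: $- \frac{386030843}{925112220} \approx -0.41728$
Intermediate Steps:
$d{\left(I \right)} = \frac{2}{3}$ ($d{\left(I \right)} = \frac{2 I}{I + 2 I} = \frac{2 I}{3 I} = 2 I \frac{1}{3 I} = \frac{2}{3}$)
$\frac{-12227 + \frac{1}{50008 - 18436}}{29301 + d{\left(-109 \right)}} = \frac{-12227 + \frac{1}{50008 - 18436}}{29301 + \frac{2}{3}} = \frac{-12227 + \frac{1}{31572}}{\frac{87905}{3}} = \left(-12227 + \frac{1}{31572}\right) \frac{3}{87905} = \left(- \frac{386030843}{31572}\right) \frac{3}{87905} = - \frac{386030843}{925112220}$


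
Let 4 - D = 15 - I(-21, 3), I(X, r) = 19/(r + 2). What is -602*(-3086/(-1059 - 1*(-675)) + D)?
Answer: -241703/480 ≈ -503.55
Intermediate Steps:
I(X, r) = 19/(2 + r)
D = -36/5 (D = 4 - (15 - 19/(2 + 3)) = 4 - (15 - 19/5) = 4 - 1*56/5 = 4 - 56/5 = -36/5 ≈ -7.2000)
-602*(-3086/(-1059 - 1*(-675)) + D) = -602*(-3086/(-1059 - 1*(-675)) - 36/5) = -602*(-3086/(-1059 + 675) - 36/5) = -602*(-3086/(-384) - 36/5) = -602*(-3086*(-1/384) - 36/5) = -602*(1543/192 - 36/5) = -602*803/960 = -241703/480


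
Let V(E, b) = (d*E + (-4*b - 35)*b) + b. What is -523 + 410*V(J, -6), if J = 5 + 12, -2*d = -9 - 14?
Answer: 104232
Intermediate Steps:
d = 23/2 (d = -(-9 - 14)/2 = -½*(-23) = 23/2 ≈ 11.500)
J = 17
V(E, b) = b + 23*E/2 + b*(-35 - 4*b) (V(E, b) = (23*E/2 + (-4*b - 35)*b) + b = (23*E/2 + (-35 - 4*b)*b) + b = (23*E/2 + b*(-35 - 4*b)) + b = b + 23*E/2 + b*(-35 - 4*b))
-523 + 410*V(J, -6) = -523 + 410*(-34*(-6) - 4*(-6)² + (23/2)*17) = -523 + 410*(204 - 4*36 + 391/2) = -523 + 410*(204 - 144 + 391/2) = -523 + 410*(511/2) = -523 + 104755 = 104232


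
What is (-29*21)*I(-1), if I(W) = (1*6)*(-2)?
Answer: 7308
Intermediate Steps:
I(W) = -12 (I(W) = 6*(-2) = -12)
(-29*21)*I(-1) = -29*21*(-12) = -609*(-12) = 7308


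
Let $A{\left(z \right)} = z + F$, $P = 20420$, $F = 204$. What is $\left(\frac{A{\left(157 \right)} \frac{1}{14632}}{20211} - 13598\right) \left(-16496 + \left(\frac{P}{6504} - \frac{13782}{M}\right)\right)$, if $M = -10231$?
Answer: $\frac{35588032055296242472565}{158696893912752} \approx 2.2425 \cdot 10^{8}$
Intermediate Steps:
$A{\left(z \right)} = 204 + z$ ($A{\left(z \right)} = z + 204 = 204 + z$)
$\left(\frac{A{\left(157 \right)} \frac{1}{14632}}{20211} - 13598\right) \left(-16496 + \left(\frac{P}{6504} - \frac{13782}{M}\right)\right) = \left(\frac{\left(204 + 157\right) \frac{1}{14632}}{20211} - 13598\right) \left(-16496 + \left(\frac{20420}{6504} - \frac{13782}{-10231}\right)\right) = \left(361 \cdot \frac{1}{14632} \cdot \frac{1}{20211} - 13598\right) \left(-16496 + \left(20420 \cdot \frac{1}{6504} - - \frac{13782}{10231}\right)\right) = \left(\frac{361}{14632} \cdot \frac{1}{20211} - 13598\right) \left(-16496 + \left(\frac{5105}{1626} + \frac{13782}{10231}\right)\right) = \left(\frac{361}{295727352} - 13598\right) \left(-16496 + \frac{74638787}{16635606}\right) = \left(- \frac{4021300532135}{295727352}\right) \left(- \frac{274346317789}{16635606}\right) = \frac{35588032055296242472565}{158696893912752}$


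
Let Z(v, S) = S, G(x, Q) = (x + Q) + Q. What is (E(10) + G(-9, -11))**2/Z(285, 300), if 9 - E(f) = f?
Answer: 256/75 ≈ 3.4133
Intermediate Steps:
G(x, Q) = x + 2*Q (G(x, Q) = (Q + x) + Q = x + 2*Q)
E(f) = 9 - f
(E(10) + G(-9, -11))**2/Z(285, 300) = ((9 - 1*10) + (-9 + 2*(-11)))**2/300 = ((9 - 10) + (-9 - 22))**2*(1/300) = (-1 - 31)**2*(1/300) = (-32)**2*(1/300) = 1024*(1/300) = 256/75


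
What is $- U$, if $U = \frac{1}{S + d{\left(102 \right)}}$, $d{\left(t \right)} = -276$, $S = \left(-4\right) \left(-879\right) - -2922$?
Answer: $- \frac{1}{6162} \approx -0.00016229$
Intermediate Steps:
$S = 6438$ ($S = 3516 + 2922 = 6438$)
$U = \frac{1}{6162}$ ($U = \frac{1}{6438 - 276} = \frac{1}{6162} \approx 0.00016229$)
$- U = \left(-1\right) \frac{1}{6162} = - \frac{1}{6162}$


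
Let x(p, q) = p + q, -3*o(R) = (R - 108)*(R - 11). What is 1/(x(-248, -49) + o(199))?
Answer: -3/17999 ≈ -0.00016668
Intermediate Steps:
o(R) = -(-108 + R)*(-11 + R)/3 (o(R) = -(R - 108)*(R - 11)/3 = -(-108 + R)*(-11 + R)/3)
1/(x(-248, -49) + o(199)) = 1/((-248 - 49) + (-396 - ⅓*199² + (119/3)*199)) = 1/(-297 + (-396 - ⅓*39601 + 23681/3)) = 1/(-297 + (-396 - 39601/3 + 23681/3)) = 1/(-297 - 17108/3) = 1/(-17999/3) = -3/17999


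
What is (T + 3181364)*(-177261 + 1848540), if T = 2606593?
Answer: 9673290987003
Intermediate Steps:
(T + 3181364)*(-177261 + 1848540) = (2606593 + 3181364)*(-177261 + 1848540) = 5787957*1671279 = 9673290987003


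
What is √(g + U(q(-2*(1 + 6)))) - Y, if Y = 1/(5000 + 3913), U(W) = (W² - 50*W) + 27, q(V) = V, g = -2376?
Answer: -1/8913 + I*√1453 ≈ -0.0001122 + 38.118*I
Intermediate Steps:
U(W) = 27 + W² - 50*W
Y = 1/8913 ≈ 0.00011220
√(g + U(q(-2*(1 + 6)))) - Y = √(-2376 + (27 + (-2*(1 + 6))² - (-100)*(1 + 6))) - 1*1/8913 = √(-2376 + (27 + (-2*7)² - (-100)*7)) - 1/8913 = √(-2376 + (27 + (-14)² - 50*(-14))) - 1/8913 = √(-2376 + (27 + 196 + 700)) - 1/8913 = √(-2376 + 923) - 1/8913 = √(-1453) - 1/8913 = I*√1453 - 1/8913 = -1/8913 + I*√1453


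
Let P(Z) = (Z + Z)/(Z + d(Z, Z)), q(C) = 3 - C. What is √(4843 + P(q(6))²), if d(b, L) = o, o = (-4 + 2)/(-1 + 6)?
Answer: √1400527/17 ≈ 69.614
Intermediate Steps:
o = -⅖ (o = -2/5 = -2*⅕ = -⅖ ≈ -0.40000)
d(b, L) = -⅖
P(Z) = 2*Z/(-⅖ + Z) (P(Z) = (Z + Z)/(Z - ⅖) = (2*Z)/(-⅖ + Z) = 2*Z/(-⅖ + Z))
√(4843 + P(q(6))²) = √(4843 + (10*(3 - 1*6)/(-2 + 5*(3 - 1*6)))²) = √(4843 + (10*(3 - 6)/(-2 + 5*(3 - 6)))²) = √(4843 + (10*(-3)/(-2 + 5*(-3)))²) = √(4843 + (10*(-3)/(-2 - 15))²) = √(4843 + (10*(-3)/(-17))²) = √(4843 + (10*(-3)*(-1/17))²) = √(4843 + (30/17)²) = √(4843 + 900/289) = √(1400527/289) = √1400527/17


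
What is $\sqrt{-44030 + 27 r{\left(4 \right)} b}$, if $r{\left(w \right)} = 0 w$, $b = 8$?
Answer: $i \sqrt{44030} \approx 209.83 i$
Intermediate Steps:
$r{\left(w \right)} = 0$
$\sqrt{-44030 + 27 r{\left(4 \right)} b} = \sqrt{-44030 + 27 \cdot 0 \cdot 8} = \sqrt{-44030 + 0 \cdot 8} = \sqrt{-44030 + 0} = \sqrt{-44030} = i \sqrt{44030}$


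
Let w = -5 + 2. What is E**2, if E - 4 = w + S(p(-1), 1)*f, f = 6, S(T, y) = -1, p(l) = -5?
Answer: 25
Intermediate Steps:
w = -3
E = -5 (E = 4 + (-3 - 1*6) = 4 + (-3 - 6) = 4 - 9 = -5)
E**2 = (-5)**2 = 25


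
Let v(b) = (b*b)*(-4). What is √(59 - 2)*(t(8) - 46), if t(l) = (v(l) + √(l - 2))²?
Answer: -1536*√38 + 65496*√57 ≈ 4.8502e+5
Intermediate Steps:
v(b) = -4*b² (v(b) = b²*(-4) = -4*b²)
t(l) = (√(-2 + l) - 4*l²)² (t(l) = (-4*l² + √(l - 2))² = (-4*l² + √(-2 + l))² = (√(-2 + l) - 4*l²)²)
√(59 - 2)*(t(8) - 46) = √(59 - 2)*((-√(-2 + 8) + 4*8²)² - 46) = √57*((-√6 + 4*64)² - 46) = √57*((-√6 + 256)² - 46) = √57*((256 - √6)² - 46) = √57*(-46 + (256 - √6)²)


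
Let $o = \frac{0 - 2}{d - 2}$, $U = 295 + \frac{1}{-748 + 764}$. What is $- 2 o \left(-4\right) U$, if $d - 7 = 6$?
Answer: $- \frac{4721}{11} \approx -429.18$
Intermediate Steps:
$d = 13$ ($d = 7 + 6 = 13$)
$U = \frac{4721}{16}$ ($U = 295 + \frac{1}{16} = \frac{4721}{16} \approx 295.06$)
$o = - \frac{2}{11}$ ($o = \frac{0 - 2}{13 - 2} = - \frac{2}{11} \approx -0.18182$)
$- 2 o \left(-4\right) U = \left(-2\right) \left(- \frac{2}{11}\right) \left(-4\right) \frac{4721}{16} = \frac{4}{11} \left(-4\right) \frac{4721}{16} = \left(- \frac{16}{11}\right) \frac{4721}{16} = - \frac{4721}{11}$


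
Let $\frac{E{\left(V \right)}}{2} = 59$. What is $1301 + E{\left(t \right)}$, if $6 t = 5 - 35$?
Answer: $1419$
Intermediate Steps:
$t = -5$ ($t = \frac{5 - 35}{6} = \frac{1}{6} \left(-30\right) = -5$)
$E{\left(V \right)} = 118$ ($E{\left(V \right)} = 2 \cdot 59 = 118$)
$1301 + E{\left(t \right)} = 1301 + 118 = 1419$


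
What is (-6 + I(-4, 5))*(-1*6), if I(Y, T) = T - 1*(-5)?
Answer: -24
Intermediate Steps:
I(Y, T) = 5 + T (I(Y, T) = T + 5 = 5 + T)
(-6 + I(-4, 5))*(-1*6) = (-6 + (5 + 5))*(-1*6) = (-6 + 10)*(-6) = 4*(-6) = -24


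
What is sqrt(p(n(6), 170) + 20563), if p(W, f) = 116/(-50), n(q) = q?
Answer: 3*sqrt(57113)/5 ≈ 143.39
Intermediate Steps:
p(W, f) = -58/25 (p(W, f) = 116*(-1/50) = -58/25)
sqrt(p(n(6), 170) + 20563) = sqrt(-58/25 + 20563) = sqrt(514017/25) = 3*sqrt(57113)/5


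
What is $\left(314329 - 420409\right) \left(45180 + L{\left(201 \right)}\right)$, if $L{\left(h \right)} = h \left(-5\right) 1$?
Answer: $-4686084000$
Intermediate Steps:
$L{\left(h \right)} = - 5 h$ ($L{\left(h \right)} = - 5 h 1 = - 5 h$)
$\left(314329 - 420409\right) \left(45180 + L{\left(201 \right)}\right) = \left(314329 - 420409\right) \left(45180 - 1005\right) = - 106080 \left(45180 - 1005\right) = \left(-106080\right) 44175 = -4686084000$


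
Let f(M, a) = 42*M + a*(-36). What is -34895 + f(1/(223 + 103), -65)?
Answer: -5306444/163 ≈ -32555.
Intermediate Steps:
f(M, a) = -36*a + 42*M (f(M, a) = 42*M - 36*a = -36*a + 42*M)
-34895 + f(1/(223 + 103), -65) = -34895 + (-36*(-65) + 42/(223 + 103)) = -34895 + (2340 + 42/326) = -34895 + (2340 + 42*(1/326)) = -34895 + (2340 + 21/163) = -34895 + 381441/163 = -5306444/163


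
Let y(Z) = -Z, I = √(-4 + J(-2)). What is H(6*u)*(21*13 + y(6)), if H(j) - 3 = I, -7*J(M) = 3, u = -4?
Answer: 801 + 267*I*√217/7 ≈ 801.0 + 561.88*I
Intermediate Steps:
J(M) = -3/7 (J(M) = -⅐*3 = -3/7)
I = I*√217/7 (I = √(-4 - 3/7) = √(-31/7) = I*√217/7 ≈ 2.1044*I)
H(j) = 3 + I*√217/7
H(6*u)*(21*13 + y(6)) = (3 + I*√217/7)*(21*13 - 1*6) = (3 + I*√217/7)*(273 - 6) = (3 + I*√217/7)*267 = 801 + 267*I*√217/7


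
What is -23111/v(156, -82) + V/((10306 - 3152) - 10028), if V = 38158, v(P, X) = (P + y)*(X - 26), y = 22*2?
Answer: -126298631/10346400 ≈ -12.207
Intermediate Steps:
y = 44
v(P, X) = (-26 + X)*(44 + P) (v(P, X) = (P + 44)*(X - 26) = (44 + P)*(-26 + X) = (-26 + X)*(44 + P))
-23111/v(156, -82) + V/((10306 - 3152) - 10028) = -23111/(-1144 - 26*156 + 44*(-82) + 156*(-82)) + 38158/((10306 - 3152) - 10028) = -23111/(-1144 - 4056 - 3608 - 12792) + 38158/(7154 - 10028) = -23111/(-21600) + 38158/(-2874) = -23111*(-1/21600) + 38158*(-1/2874) = 23111/21600 - 19079/1437 = -126298631/10346400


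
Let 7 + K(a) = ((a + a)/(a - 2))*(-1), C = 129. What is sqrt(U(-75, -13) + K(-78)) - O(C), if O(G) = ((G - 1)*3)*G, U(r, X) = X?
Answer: -49536 + I*sqrt(2195)/10 ≈ -49536.0 + 4.6851*I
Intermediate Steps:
K(a) = -7 - 2*a/(-2 + a) (K(a) = -7 + ((a + a)/(a - 2))*(-1) = -7 + ((2*a)/(-2 + a))*(-1) = -7 + (2*a/(-2 + a))*(-1) = -7 - 2*a/(-2 + a))
O(G) = G*(-3 + 3*G) (O(G) = ((-1 + G)*3)*G = (-3 + 3*G)*G = G*(-3 + 3*G))
sqrt(U(-75, -13) + K(-78)) - O(C) = sqrt(-13 + (14 - 9*(-78))/(-2 - 78)) - 3*129*(-1 + 129) = sqrt(-13 + (14 + 702)/(-80)) - 3*129*128 = sqrt(-13 - 1/80*716) - 1*49536 = sqrt(-13 - 179/20) - 49536 = sqrt(-439/20) - 49536 = I*sqrt(2195)/10 - 49536 = -49536 + I*sqrt(2195)/10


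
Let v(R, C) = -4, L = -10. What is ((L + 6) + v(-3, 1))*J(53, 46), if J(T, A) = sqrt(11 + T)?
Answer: -64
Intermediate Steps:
((L + 6) + v(-3, 1))*J(53, 46) = ((-10 + 6) - 4)*sqrt(11 + 53) = (-4 - 4)*sqrt(64) = -8*8 = -64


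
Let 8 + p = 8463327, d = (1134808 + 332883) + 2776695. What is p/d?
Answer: 8463319/4244386 ≈ 1.9940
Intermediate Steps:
d = 4244386 (d = 1467691 + 2776695 = 4244386)
p = 8463319 (p = -8 + 8463327 = 8463319)
p/d = 8463319/4244386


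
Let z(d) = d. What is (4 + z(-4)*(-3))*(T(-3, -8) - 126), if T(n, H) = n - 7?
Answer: -2176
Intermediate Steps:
T(n, H) = -7 + n
(4 + z(-4)*(-3))*(T(-3, -8) - 126) = (4 - 4*(-3))*((-7 - 3) - 126) = (4 + 12)*(-10 - 126) = 16*(-136) = -2176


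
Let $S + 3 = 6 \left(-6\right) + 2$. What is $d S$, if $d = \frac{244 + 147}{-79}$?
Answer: $\frac{14467}{79} \approx 183.13$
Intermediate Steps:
$d = - \frac{391}{79}$ ($d = 391 \left(- \frac{1}{79}\right) = - \frac{391}{79} \approx -4.9494$)
$S = -37$ ($S = -3 + \left(6 \left(-6\right) + 2\right) = -3 + \left(-36 + 2\right) = -3 - 34 = -37$)
$d S = \left(- \frac{391}{79}\right) \left(-37\right) = \frac{14467}{79}$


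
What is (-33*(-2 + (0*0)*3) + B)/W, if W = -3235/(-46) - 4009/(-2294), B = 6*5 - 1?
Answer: 2506195/1901376 ≈ 1.3181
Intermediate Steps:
B = 29 (B = 30 - 1 = 29)
W = 1901376/26381 (W = -3235*(-1/46) - 4009*(-1/2294) = 3235/46 + 4009/2294 = 1901376/26381 ≈ 72.074)
(-33*(-2 + (0*0)*3) + B)/W = (-33*(-2 + (0*0)*3) + 29)/(1901376/26381) = (-33*(-2 + 0*3) + 29)*(26381/1901376) = (-33*(-2 + 0) + 29)*(26381/1901376) = (-33*(-2) + 29)*(26381/1901376) = (66 + 29)*(26381/1901376) = 95*(26381/1901376) = 2506195/1901376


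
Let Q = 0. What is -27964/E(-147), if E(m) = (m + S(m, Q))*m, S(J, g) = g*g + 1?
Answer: -13982/10731 ≈ -1.3030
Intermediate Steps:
S(J, g) = 1 + g² (S(J, g) = g² + 1 = 1 + g²)
E(m) = m*(1 + m) (E(m) = (m + (1 + 0²))*m = (m + (1 + 0))*m = (m + 1)*m = (1 + m)*m = m*(1 + m))
-27964/E(-147) = -27964*(-1/(147*(1 - 147))) = -27964/((-147*(-146))) = -27964/21462 = -27964*1/21462 = -13982/10731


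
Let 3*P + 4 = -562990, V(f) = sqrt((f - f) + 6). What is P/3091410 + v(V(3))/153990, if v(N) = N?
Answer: -281497/4637115 + sqrt(6)/153990 ≈ -0.060689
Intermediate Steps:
V(f) = sqrt(6) (V(f) = sqrt(0 + 6) = sqrt(6))
P = -562994/3 (P = -4/3 + (1/3)*(-562990) = -4/3 - 562990/3 = -562994/3 ≈ -1.8766e+5)
P/3091410 + v(V(3))/153990 = -562994/3/3091410 + sqrt(6)/153990 = -562994/3*1/3091410 + sqrt(6)*(1/153990) = -281497/4637115 + sqrt(6)/153990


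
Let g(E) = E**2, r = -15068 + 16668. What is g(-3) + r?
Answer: 1609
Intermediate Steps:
r = 1600
g(-3) + r = (-3)**2 + 1600 = 9 + 1600 = 1609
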